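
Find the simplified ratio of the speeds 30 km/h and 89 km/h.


Ratio = 30:89
GCD = 1
Simplified = 30:89
Time ratio (same distance) = 89:30
Speed ratio = 30:89

30:89


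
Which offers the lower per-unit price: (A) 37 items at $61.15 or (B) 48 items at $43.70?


Deal A: $61.15/37 = $1.6527/unit
Deal B: $43.70/48 = $0.9104/unit
B is cheaper per unit
= Deal B

Deal B


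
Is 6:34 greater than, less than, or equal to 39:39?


6/34 = 0.1765
39/39 = 1.0000
0.1765 < 1.0000, so 6:34 is less
= less than

less than


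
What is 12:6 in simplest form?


GCD(12, 6) = 6
12/6 : 6/6
= 2:1

2:1


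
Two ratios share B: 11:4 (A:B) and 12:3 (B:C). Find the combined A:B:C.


Match B: multiply A:B by 12 → 132:48
Multiply B:C by 4 → 48:12
Combined: 132:48:12
GCD = 12
= 11:4:1

11:4:1


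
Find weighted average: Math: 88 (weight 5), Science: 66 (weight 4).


Numerator = 88×5 + 66×4
= 440 + 264
= 704
Total weight = 9
Weighted avg = 704/9
= 78.22

78.22


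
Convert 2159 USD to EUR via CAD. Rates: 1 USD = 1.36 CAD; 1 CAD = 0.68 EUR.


Step 1: 2159 USD × 1.36 = 2936.24 CAD
Step 2: 2936.24 CAD × 0.68 = 1996.64 EUR
Implied rate USD→EUR = 1.36 × 0.68 = 0.9248
= 1996.64 EUR

1996.64 EUR


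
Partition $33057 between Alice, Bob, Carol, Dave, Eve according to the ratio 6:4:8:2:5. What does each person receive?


Total parts = 6 + 4 + 8 + 2 + 5 = 25
Alice: 33057 × 6/25 = 7933.68
Bob: 33057 × 4/25 = 5289.12
Carol: 33057 × 8/25 = 10578.24
Dave: 33057 × 2/25 = 2644.56
Eve: 33057 × 5/25 = 6611.40
= Alice: $7933.68, Bob: $5289.12, Carol: $10578.24, Dave: $2644.56, Eve: $6611.40

Alice: $7933.68, Bob: $5289.12, Carol: $10578.24, Dave: $2644.56, Eve: $6611.40


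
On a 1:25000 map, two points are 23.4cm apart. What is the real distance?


Real distance = map distance × scale
= 23.4cm × 25000
= 585000 cm = 5850.0 m
= 5.850 km

5.850 km


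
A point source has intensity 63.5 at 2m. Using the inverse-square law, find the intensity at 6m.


I₁d₁² = I₂d₂²
I₂ = I₁ × (d₁/d₂)²
= 63.5 × (2/6)²
= 63.5 × 4/36
= 254/36
≈ 7.0556

7.0556


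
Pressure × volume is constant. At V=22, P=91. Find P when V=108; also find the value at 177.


Inverse proportion: x × y = constant
k = 22 × 91 = 2002
At x=108: k/108 = 18.54
At x=177: k/177 = 11.31
= 18.54 and 11.31

18.54 and 11.31


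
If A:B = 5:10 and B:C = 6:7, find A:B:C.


Match B: multiply A:B by 6 → 30:60
Multiply B:C by 10 → 60:70
Combined: 30:60:70
GCD = 10
= 3:6:7

3:6:7


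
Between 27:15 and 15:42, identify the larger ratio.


27/15 = 1.8000
15/42 = 0.3571
1.8000 > 0.3571, so 27:15 is greater
= 27:15

27:15


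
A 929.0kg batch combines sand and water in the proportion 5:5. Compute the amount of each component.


Total parts = 5 + 5 = 10
sand: 929.0 × 5/10 = 464.5kg
water: 929.0 × 5/10 = 464.5kg
= 464.5kg and 464.5kg

464.5kg and 464.5kg


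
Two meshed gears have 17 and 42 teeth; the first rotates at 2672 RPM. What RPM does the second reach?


Gear ratio = 17:42 = 17:42
RPM_B = RPM_A × (teeth_A / teeth_B)
= 2672 × (17/42)
= 1081.5 RPM

1081.5 RPM


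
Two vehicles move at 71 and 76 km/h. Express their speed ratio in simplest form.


Ratio = 71:76
GCD = 1
Simplified = 71:76
Time ratio (same distance) = 76:71
Speed ratio = 71:76

71:76


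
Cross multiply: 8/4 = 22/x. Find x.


Cross multiply: 8 × x = 4 × 22
8x = 88
x = 88 / 8
= 11.00

11.00


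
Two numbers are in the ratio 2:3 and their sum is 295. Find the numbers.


Let A = 2k, B = 3k.
2k + 3k = 295
5k = 295 → k = 295/5 = 59
A = 2×59 = 118, B = 3×59 = 177
= A = 118, B = 177

A = 118, B = 177


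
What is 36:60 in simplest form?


GCD(36, 60) = 12
36/12 : 60/12
= 3:5

3:5


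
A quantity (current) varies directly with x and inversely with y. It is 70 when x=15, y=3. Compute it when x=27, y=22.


z = k·x/y
Solve for k using the known point: k = z·y/x = 70×3/15 = 210/15 = 14.0000
Now evaluate at x=27, y=22:
z = k × 27 / 22 = (210 × 27) / (15 × 22) = 5670/330
≈ 17.1818

17.1818


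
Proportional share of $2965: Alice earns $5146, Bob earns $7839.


Total income = 5146 + 7839 = $12985
Alice: $2965 × 5146/12985 = $1175.04
Bob: $2965 × 7839/12985 = $1789.96
= Alice: $1175.04, Bob: $1789.96

Alice: $1175.04, Bob: $1789.96


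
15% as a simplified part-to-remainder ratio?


15% means 15 parts out of 100; remainder = 85
Part : remainder = 15:85
GCD = 5
= 3:17

3:17


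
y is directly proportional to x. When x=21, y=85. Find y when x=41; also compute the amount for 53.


Direct proportion: y/x = constant
k = 85/21 ≈ 4.0476
y at x=41: k × 41 = 85 × 41 / 21 = 3485/21 ≈ 165.95
y at x=53: k × 53 = 85 × 53 / 21 = 4505/21 ≈ 214.52
= 165.95 and 214.52

165.95 and 214.52


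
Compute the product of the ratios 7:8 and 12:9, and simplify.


Compound ratio = (7×12) : (8×9)
= 84:72
GCD = 12
= 7:6

7:6


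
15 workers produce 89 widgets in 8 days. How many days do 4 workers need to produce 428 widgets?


Days ∝ work / workers, so d₂ = d₁ × (m₁/m₂) × (w₂/w₁)
Workers factor (inverse): 15/4 = 3.7500
Work factor (direct): 428/89 ≈ 4.8090
d₂ = 8 × 15/4 × 428/89 = (8 × 15 × 428) / (4 × 89) = 51360/356
≈ 144.27 days

144.27 days


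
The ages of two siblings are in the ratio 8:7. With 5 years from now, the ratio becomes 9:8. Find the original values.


Let A = 8k, B = 7k.
(8k + 5) / (7k + 5) = 9/8
Cross-multiply: 8(8k + 5) = 9(7k + 5)
64k + 40 = 63k + 45
64k - 63k = 45 - 40
1k = 5
k = 5/1 = 5
A = 8×5 = 40, B = 7×5 = 35
= A = 40, B = 35

A = 40, B = 35


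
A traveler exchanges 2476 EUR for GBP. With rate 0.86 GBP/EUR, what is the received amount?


Amount × rate = 2476 × 0.86
= 2129.36 GBP

2129.36 GBP


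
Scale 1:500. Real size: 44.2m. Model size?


Model size = real / scale
= 44.2 / 500
= 0.0884 m

0.0884 m


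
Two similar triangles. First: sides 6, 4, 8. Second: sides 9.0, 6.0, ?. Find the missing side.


Scale factor = 9.0/6 = 1.5
Missing side = 8 × 1.5
= 12.0

12.0


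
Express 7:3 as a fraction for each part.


Total parts = 7 + 3 = 10
First part: 7/10 = 7/10
Second part: 3/10 = 3/10
= 7/10 and 3/10

7/10 and 3/10


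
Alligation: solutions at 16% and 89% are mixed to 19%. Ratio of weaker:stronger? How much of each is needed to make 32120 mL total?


Let x parts of 16% mix with y parts of 89%.
16x + 89y = 19(x + y)
16x + 89y = 19x + 19y
x(16 - 19) = y(19 - 89)
x/y = (89 - 19)/(19 - 16) = 70/3
Simplify: 70:3
Total parts = 73; one part = 32120/73 = 440.00 mL
16% solution: 70×440.00 = 30800.00 mL
89% solution: 3×440.00 = 1320.00 mL
= ratio 70:3; 30800.00 mL and 1320.00 mL

ratio 70:3; 30800.00 mL and 1320.00 mL


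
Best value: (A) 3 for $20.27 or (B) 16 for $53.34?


Deal A: $20.27/3 = $6.7567/unit
Deal B: $53.34/16 = $3.3338/unit
B is cheaper per unit
= Deal B

Deal B


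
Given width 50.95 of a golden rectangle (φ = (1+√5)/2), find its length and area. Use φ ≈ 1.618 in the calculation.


φ = (1 + √5) / 2 ≈ 1.618
Length = width × φ = 50.95 × 1.618 = 82.4371
≈ 82.44
Area = width × length = 50.95 × 82.4371 = 4200.170245 ≈ 4200.17
= Length: 82.44, Area: 4200.17

Length: 82.44, Area: 4200.17


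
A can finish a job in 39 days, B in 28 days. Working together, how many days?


Rate of A = 1/39 per day
Rate of B = 1/28 per day
Combined rate = 1/39 + 1/28 = 67/1092 ≈ 0.0614 per day
Days = 1 / combined rate = 1092/67
≈ 16.30 days

16.30 days


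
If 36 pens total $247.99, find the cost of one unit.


Unit rate = total / quantity
= 247.99 / 36
= $6.89 per unit

$6.89 per unit


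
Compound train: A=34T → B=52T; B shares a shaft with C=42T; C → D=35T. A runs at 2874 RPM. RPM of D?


Stage 1: RPM_B = RPM_A × t_A/t_B = 2874 × 34/52 = 97716/52 ≈ 1879.15
B and C share a shaft → RPM_C = RPM_B
Stage 2: RPM_D = RPM_C × t_C/t_D = RPM_A × (t_A×t_C)/(t_B×t_D)
Overall ratio = (34×42)/(52×35) = 1428/1820
RPM_D = 2874 × 1428/1820 = 4104072/1820
≈ 2254.98 RPM

2254.98 RPM


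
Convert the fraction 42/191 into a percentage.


Percentage = (part / whole) × 100
= (42 / 191) × 100
≈ 21.99%

21.99%


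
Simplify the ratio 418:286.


GCD(418, 286) = 22
418/22 : 286/22
= 19:13

19:13


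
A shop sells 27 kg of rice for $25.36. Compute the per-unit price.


Unit rate = total / quantity
= 25.36 / 27
= $0.94 per unit

$0.94 per unit


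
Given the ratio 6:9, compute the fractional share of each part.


Total parts = 6 + 9 = 15
First part: 6/15 = 2/5
Second part: 9/15 = 3/5
= 2/5 and 3/5

2/5 and 3/5


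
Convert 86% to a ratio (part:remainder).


86% means 86 parts out of 100; remainder = 14
Part : remainder = 86:14
GCD = 2
= 43:7

43:7


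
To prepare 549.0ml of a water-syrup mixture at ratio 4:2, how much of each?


Total parts = 4 + 2 = 6
water: 549.0 × 4/6 = 366.0ml
syrup: 549.0 × 2/6 = 183.0ml
= 366.0ml and 183.0ml

366.0ml and 183.0ml


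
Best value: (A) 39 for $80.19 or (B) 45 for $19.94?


Deal A: $80.19/39 = $2.0562/unit
Deal B: $19.94/45 = $0.4431/unit
B is cheaper per unit
= Deal B

Deal B


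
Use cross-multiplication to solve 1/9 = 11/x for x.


Cross multiply: 1 × x = 9 × 11
1x = 99
x = 99 / 1
= 99.00

99.00


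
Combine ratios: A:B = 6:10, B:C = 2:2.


Match B: multiply A:B by 2 → 12:20
Multiply B:C by 10 → 20:20
Combined: 12:20:20
GCD = 4
= 3:5:5

3:5:5


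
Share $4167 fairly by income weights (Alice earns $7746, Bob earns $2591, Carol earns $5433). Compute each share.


Total income = 7746 + 2591 + 5433 = $15770
Alice: $4167 × 7746/15770 = $2046.77
Bob: $4167 × 2591/15770 = $684.64
Carol: $4167 × 5433/15770 = $1435.59
= Alice: $2046.77, Bob: $684.64, Carol: $1435.59

Alice: $2046.77, Bob: $684.64, Carol: $1435.59


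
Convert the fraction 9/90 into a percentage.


Percentage = (part / whole) × 100
= (9 / 90) × 100
= 10.00%

10.00%


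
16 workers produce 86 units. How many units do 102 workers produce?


Direct proportion: y/x = constant
k = 86/16 = 5.3750
y₂ = k × 102 = 86 × 102 / 16 = 8772/16
= 548.25

548.25


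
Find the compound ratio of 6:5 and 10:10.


Compound ratio = (6×10) : (5×10)
= 60:50
GCD = 10
= 6:5

6:5


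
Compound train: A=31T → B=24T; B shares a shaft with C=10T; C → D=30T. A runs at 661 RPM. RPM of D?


Stage 1: RPM_B = RPM_A × t_A/t_B = 661 × 31/24 = 20491/24 ≈ 853.79
B and C share a shaft → RPM_C = RPM_B
Stage 2: RPM_D = RPM_C × t_C/t_D = RPM_A × (t_A×t_C)/(t_B×t_D)
Overall ratio = (31×10)/(24×30) = 310/720
RPM_D = 661 × 310/720 = 204910/720
≈ 284.60 RPM

284.60 RPM


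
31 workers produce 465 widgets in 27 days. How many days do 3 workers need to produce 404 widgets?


Days ∝ work / workers, so d₂ = d₁ × (m₁/m₂) × (w₂/w₁)
Workers factor (inverse): 31/3 ≈ 10.3333
Work factor (direct): 404/465 ≈ 0.8688
d₂ = 27 × 31/3 × 404/465 = (27 × 31 × 404) / (3 × 465) = 338148/1395
= 242.40 days

242.40 days


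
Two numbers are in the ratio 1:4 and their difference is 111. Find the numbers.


Let A = 1k, B = 4k.
4k - 1k = 111
3k = 111 → k = 111/3 = 37
A = 1×37 = 37, B = 4×37 = 148
= A = 37, B = 148

A = 37, B = 148


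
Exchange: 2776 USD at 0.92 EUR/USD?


Amount × rate = 2776 × 0.92
= 2553.92 EUR

2553.92 EUR


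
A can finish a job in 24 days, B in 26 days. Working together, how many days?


Rate of A = 1/24 per day
Rate of B = 1/26 per day
Combined rate = 1/24 + 1/26 = 50/624 ≈ 0.0801 per day
Days = 1 / combined rate = 624/50
= 12.48 days

12.48 days


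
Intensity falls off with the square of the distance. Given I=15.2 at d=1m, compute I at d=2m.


I₁d₁² = I₂d₂²
I₂ = I₁ × (d₁/d₂)²
= 15.2 × (1/2)²
= 15.2 × 1/4
= 15.2/4
= 3.8000

3.8000


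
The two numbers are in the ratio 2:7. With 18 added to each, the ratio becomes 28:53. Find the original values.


Let A = 2k, B = 7k.
(2k + 18) / (7k + 18) = 28/53
Cross-multiply: 53(2k + 18) = 28(7k + 18)
106k + 954 = 196k + 504
106k - 196k = 504 - 954
-90k = -450
k = -450/-90 = 5
A = 2×5 = 10, B = 7×5 = 35
= A = 10, B = 35

A = 10, B = 35


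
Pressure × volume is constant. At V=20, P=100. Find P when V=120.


Inverse proportion: x × y = constant
k = 20 × 100 = 2000
y₂ = k / 120 = 2000 / 120
= 16.67

16.67


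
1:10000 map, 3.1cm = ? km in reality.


Real distance = map distance × scale
= 3.1cm × 10000
= 31000 cm = 310.0 m
= 0.310 km

0.310 km


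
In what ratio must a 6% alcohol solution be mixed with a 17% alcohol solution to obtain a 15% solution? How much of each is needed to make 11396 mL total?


Let x parts of 6% mix with y parts of 17%.
6x + 17y = 15(x + y)
6x + 17y = 15x + 15y
x(6 - 15) = y(15 - 17)
x/y = (17 - 15)/(15 - 6) = 2/9
Simplify: 2:9
Total parts = 11; one part = 11396/11 = 1036.00 mL
6% solution: 2×1036.00 = 2072.00 mL
17% solution: 9×1036.00 = 9324.00 mL
= ratio 2:9; 2072.00 mL and 9324.00 mL

ratio 2:9; 2072.00 mL and 9324.00 mL


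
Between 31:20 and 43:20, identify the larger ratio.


31/20 = 1.5500
43/20 = 2.1500
1.5500 < 2.1500, so 31:20 is less
= 43:20

43:20


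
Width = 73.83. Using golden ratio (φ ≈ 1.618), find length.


φ = (1 + √5) / 2 ≈ 1.618
Length = width × φ = 73.83 × 1.618 = 119.45694
≈ 119.46

119.46


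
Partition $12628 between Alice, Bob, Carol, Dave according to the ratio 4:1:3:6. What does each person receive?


Total parts = 4 + 1 + 3 + 6 = 14
Alice: 12628 × 4/14 = 3608.00
Bob: 12628 × 1/14 = 902.00
Carol: 12628 × 3/14 = 2706.00
Dave: 12628 × 6/14 = 5412.00
= Alice: $3608.00, Bob: $902.00, Carol: $2706.00, Dave: $5412.00

Alice: $3608.00, Bob: $902.00, Carol: $2706.00, Dave: $5412.00


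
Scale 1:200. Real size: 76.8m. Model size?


Model size = real / scale
= 76.8 / 200
= 0.3840 m

0.3840 m


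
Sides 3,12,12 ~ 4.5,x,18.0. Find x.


Scale factor = 4.5/3 = 1.5
Missing side = 12 × 1.5
= 18.0

18.0


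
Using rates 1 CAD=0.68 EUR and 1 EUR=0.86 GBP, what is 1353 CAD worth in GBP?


Step 1: 1353 CAD × 0.68 = 920.04 EUR
Step 2: 920.04 EUR × 0.86 = 791.23 GBP
Implied rate CAD→GBP = 0.68 × 0.86 = 0.5848
= 791.23 GBP

791.23 GBP


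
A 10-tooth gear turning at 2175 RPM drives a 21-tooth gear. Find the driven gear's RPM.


Gear ratio = 10:21 = 10:21
RPM_B = RPM_A × (teeth_A / teeth_B)
= 2175 × (10/21)
= 1035.7 RPM

1035.7 RPM


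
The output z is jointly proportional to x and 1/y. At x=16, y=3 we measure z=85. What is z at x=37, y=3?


z = k·x/y
Solve for k using the known point: k = z·y/x = 85×3/16 = 255/16 = 15.9375
Now evaluate at x=37, y=3:
z = k × 37 / 3 = (255 × 37) / (16 × 3) = 9435/48
= 196.5625

196.5625


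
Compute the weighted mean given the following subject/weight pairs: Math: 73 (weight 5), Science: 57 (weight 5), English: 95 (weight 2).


Numerator = 73×5 + 57×5 + 95×2
= 365 + 285 + 190
= 840
Total weight = 12
Weighted avg = 840/12
= 70.00

70.00


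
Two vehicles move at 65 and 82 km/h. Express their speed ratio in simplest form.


Ratio = 65:82
GCD = 1
Simplified = 65:82
Time ratio (same distance) = 82:65
Speed ratio = 65:82

65:82


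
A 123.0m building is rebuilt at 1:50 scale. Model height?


Model size = real / scale
= 123.0 / 50
= 2.4600 m

2.4600 m


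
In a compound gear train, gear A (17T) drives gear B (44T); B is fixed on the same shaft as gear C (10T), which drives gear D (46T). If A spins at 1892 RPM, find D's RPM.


Stage 1: RPM_B = RPM_A × t_A/t_B = 1892 × 17/44 = 32164/44 = 731.00
B and C share a shaft → RPM_C = RPM_B
Stage 2: RPM_D = RPM_C × t_C/t_D = RPM_A × (t_A×t_C)/(t_B×t_D)
Overall ratio = (17×10)/(44×46) = 170/2024
RPM_D = 1892 × 170/2024 = 321640/2024
≈ 158.91 RPM

158.91 RPM


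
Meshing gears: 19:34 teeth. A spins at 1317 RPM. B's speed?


Gear ratio = 19:34 = 19:34
RPM_B = RPM_A × (teeth_A / teeth_B)
= 1317 × (19/34)
= 736.0 RPM

736.0 RPM


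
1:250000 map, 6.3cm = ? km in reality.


Real distance = map distance × scale
= 6.3cm × 250000
= 1575000 cm = 15750.0 m
= 15.750 km

15.750 km


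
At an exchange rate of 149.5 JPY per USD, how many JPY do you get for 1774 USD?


Amount × rate = 1774 × 149.5
= 265213.00 JPY

265213.00 JPY


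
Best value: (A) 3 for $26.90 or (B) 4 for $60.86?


Deal A: $26.90/3 = $8.9667/unit
Deal B: $60.86/4 = $15.2150/unit
A is cheaper per unit
= Deal A

Deal A


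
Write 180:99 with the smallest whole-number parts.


GCD(180, 99) = 9
180/9 : 99/9
= 20:11

20:11


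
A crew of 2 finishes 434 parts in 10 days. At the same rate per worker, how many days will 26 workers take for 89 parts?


Days ∝ work / workers, so d₂ = d₁ × (m₁/m₂) × (w₂/w₁)
Workers factor (inverse): 2/26 ≈ 0.0769
Work factor (direct): 89/434 ≈ 0.2051
d₂ = 10 × 2/26 × 89/434 = (10 × 2 × 89) / (26 × 434) = 1780/11284
≈ 0.16 days

0.16 days


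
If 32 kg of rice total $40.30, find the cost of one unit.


Unit rate = total / quantity
= 40.30 / 32
= $1.26 per unit

$1.26 per unit


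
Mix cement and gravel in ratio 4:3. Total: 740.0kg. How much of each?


Total parts = 4 + 3 = 7
cement: 740.0 × 4/7 = 422.9kg
gravel: 740.0 × 3/7 = 317.1kg
= 422.9kg and 317.1kg

422.9kg and 317.1kg


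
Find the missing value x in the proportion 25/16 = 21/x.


Cross multiply: 25 × x = 16 × 21
25x = 336
x = 336 / 25
= 13.44

13.44


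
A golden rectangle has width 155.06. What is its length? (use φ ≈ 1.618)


φ = (1 + √5) / 2 ≈ 1.618
Length = width × φ = 155.06 × 1.618 = 250.88708
≈ 250.89

250.89


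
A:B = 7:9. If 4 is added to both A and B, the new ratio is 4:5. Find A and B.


Let A = 7k, B = 9k.
(7k + 4) / (9k + 4) = 4/5
Cross-multiply: 5(7k + 4) = 4(9k + 4)
35k + 20 = 36k + 16
35k - 36k = 16 - 20
-1k = -4
k = -4/-1 = 4
A = 7×4 = 28, B = 9×4 = 36
= A = 28, B = 36

A = 28, B = 36


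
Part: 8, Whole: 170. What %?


Percentage = (part / whole) × 100
= (8 / 170) × 100
≈ 4.71%

4.71%


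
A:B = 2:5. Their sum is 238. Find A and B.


Let A = 2k, B = 5k.
2k + 5k = 238
7k = 238 → k = 238/7 = 34
A = 2×34 = 68, B = 5×34 = 170
= A = 68, B = 170

A = 68, B = 170


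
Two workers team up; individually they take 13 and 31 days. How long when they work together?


Rate of A = 1/13 per day
Rate of B = 1/31 per day
Combined rate = 1/13 + 1/31 = 44/403 ≈ 0.1092 per day
Days = 1 / combined rate = 403/44
≈ 9.16 days

9.16 days


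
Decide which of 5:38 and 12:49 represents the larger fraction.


5/38 = 0.1316
12/49 = 0.2449
0.1316 < 0.2449, so 5:38 is less
= 12:49

12:49


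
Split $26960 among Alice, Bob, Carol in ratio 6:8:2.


Total parts = 6 + 8 + 2 = 16
Alice: 26960 × 6/16 = 10110.00
Bob: 26960 × 8/16 = 13480.00
Carol: 26960 × 2/16 = 3370.00
= Alice: $10110.00, Bob: $13480.00, Carol: $3370.00

Alice: $10110.00, Bob: $13480.00, Carol: $3370.00


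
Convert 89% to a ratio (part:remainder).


89% means 89 parts out of 100; remainder = 11
Part : remainder = 89:11
GCD = 1
= 89:11

89:11


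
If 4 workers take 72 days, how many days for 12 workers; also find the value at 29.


Inverse proportion: x × y = constant
k = 4 × 72 = 288
At x=12: k/12 = 24.00
At x=29: k/29 = 9.93
= 24.00 and 9.93

24.00 and 9.93


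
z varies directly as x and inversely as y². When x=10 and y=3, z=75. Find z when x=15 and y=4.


z = k·x/y²
Solve for k using the known point: k = z·y²/x = 75×9/10 = 675/10 = 67.5000
Now evaluate at x=15, y=4:
z = k × 15 / 16 = (675 × 15) / (10 × 16) = 10125/160
≈ 63.2813

63.2813


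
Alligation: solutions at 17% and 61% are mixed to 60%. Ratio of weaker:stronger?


Let x parts of 17% mix with y parts of 61%.
17x + 61y = 60(x + y)
17x + 61y = 60x + 60y
x(17 - 60) = y(60 - 61)
x/y = (61 - 60)/(60 - 17) = 1/43
Simplify: 1:43
= 1:43

1:43


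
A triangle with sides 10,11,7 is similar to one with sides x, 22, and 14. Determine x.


Scale factor = 22/11 = 2
Missing side = 10 × 2
= 20.0

20.0


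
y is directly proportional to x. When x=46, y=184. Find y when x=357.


Direct proportion: y/x = constant
k = 184/46 = 4.0000
y₂ = k × 357 = 184 × 357 / 46 = 65688/46
= 1428.00

1428.00


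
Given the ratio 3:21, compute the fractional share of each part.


Total parts = 3 + 21 = 24
First part: 3/24 = 1/8
Second part: 21/24 = 7/8
= 1/8 and 7/8

1/8 and 7/8


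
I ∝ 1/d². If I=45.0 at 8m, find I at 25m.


I₁d₁² = I₂d₂²
I₂ = I₁ × (d₁/d₂)²
= 45.0 × (8/25)²
= 45.0 × 64/625
= 2880/625
= 4.6080

4.6080


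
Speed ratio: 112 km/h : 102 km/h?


Ratio = 112:102
GCD = 2
Simplified = 56:51
Time ratio (same distance) = 51:56
Speed ratio = 56:51

56:51


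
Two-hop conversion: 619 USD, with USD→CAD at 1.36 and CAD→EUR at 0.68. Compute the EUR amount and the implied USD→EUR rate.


Step 1: 619 USD × 1.36 = 841.84 CAD
Step 2: 841.84 CAD × 0.68 = 572.45 EUR
Implied rate USD→EUR = 1.36 × 0.68 = 0.9248
= 572.45 EUR; implied rate 0.9248 EUR/USD

572.45 EUR; implied rate 0.9248 EUR/USD


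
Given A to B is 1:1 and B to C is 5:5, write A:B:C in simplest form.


Match B: multiply A:B by 5 → 5:5
Multiply B:C by 1 → 5:5
Combined: 5:5:5
GCD = 5
= 1:1:1

1:1:1


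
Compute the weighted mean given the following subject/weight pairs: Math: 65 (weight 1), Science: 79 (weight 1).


Numerator = 65×1 + 79×1
= 65 + 79
= 144
Total weight = 2
Weighted avg = 144/2
= 72.00

72.00


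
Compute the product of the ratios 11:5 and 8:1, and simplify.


Compound ratio = (11×8) : (5×1)
= 88:5
GCD = 1
= 88:5

88:5


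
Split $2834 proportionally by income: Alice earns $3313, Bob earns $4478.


Total income = 3313 + 4478 = $7791
Alice: $2834 × 3313/7791 = $1205.11
Bob: $2834 × 4478/7791 = $1628.89
= Alice: $1205.11, Bob: $1628.89

Alice: $1205.11, Bob: $1628.89


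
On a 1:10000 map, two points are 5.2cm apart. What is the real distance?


Real distance = map distance × scale
= 5.2cm × 10000
= 52000 cm = 520.0 m
= 0.520 km

0.520 km


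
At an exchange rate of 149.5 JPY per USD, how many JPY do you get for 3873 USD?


Amount × rate = 3873 × 149.5
= 579013.50 JPY

579013.50 JPY


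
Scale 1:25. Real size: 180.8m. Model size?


Model size = real / scale
= 180.8 / 25
= 7.2320 m

7.2320 m


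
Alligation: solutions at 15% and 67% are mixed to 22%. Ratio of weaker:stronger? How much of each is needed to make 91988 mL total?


Let x parts of 15% mix with y parts of 67%.
15x + 67y = 22(x + y)
15x + 67y = 22x + 22y
x(15 - 22) = y(22 - 67)
x/y = (67 - 22)/(22 - 15) = 45/7
Simplify: 45:7
Total parts = 52; one part = 91988/52 = 1769.00 mL
15% solution: 45×1769.00 = 79605.00 mL
67% solution: 7×1769.00 = 12383.00 mL
= ratio 45:7; 79605.00 mL and 12383.00 mL

ratio 45:7; 79605.00 mL and 12383.00 mL


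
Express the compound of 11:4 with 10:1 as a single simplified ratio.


Compound ratio = (11×10) : (4×1)
= 110:4
GCD = 2
= 55:2

55:2


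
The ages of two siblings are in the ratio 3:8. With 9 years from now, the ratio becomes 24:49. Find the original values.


Let A = 3k, B = 8k.
(3k + 9) / (8k + 9) = 24/49
Cross-multiply: 49(3k + 9) = 24(8k + 9)
147k + 441 = 192k + 216
147k - 192k = 216 - 441
-45k = -225
k = -225/-45 = 5
A = 3×5 = 15, B = 8×5 = 40
= A = 15, B = 40

A = 15, B = 40


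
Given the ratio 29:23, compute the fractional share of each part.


Total parts = 29 + 23 = 52
First part: 29/52 = 29/52
Second part: 23/52 = 23/52
= 29/52 and 23/52

29/52 and 23/52


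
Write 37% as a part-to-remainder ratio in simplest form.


37% means 37 parts out of 100; remainder = 63
Part : remainder = 37:63
GCD = 1
= 37:63

37:63


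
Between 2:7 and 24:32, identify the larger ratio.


2/7 = 0.2857
24/32 = 0.7500
0.2857 < 0.7500, so 2:7 is less
= 24:32

24:32


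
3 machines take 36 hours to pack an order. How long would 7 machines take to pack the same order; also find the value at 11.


Inverse proportion: x × y = constant
k = 3 × 36 = 108
At x=7: k/7 = 15.43
At x=11: k/11 = 9.82
= 15.43 and 9.82

15.43 and 9.82


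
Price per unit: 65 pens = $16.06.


Unit rate = total / quantity
= 16.06 / 65
= $0.25 per unit

$0.25 per unit


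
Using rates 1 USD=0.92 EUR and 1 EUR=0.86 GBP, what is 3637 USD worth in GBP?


Step 1: 3637 USD × 0.92 = 3346.04 EUR
Step 2: 3346.04 EUR × 0.86 = 2877.59 GBP
Implied rate USD→GBP = 0.92 × 0.86 = 0.7912
= 2877.59 GBP

2877.59 GBP


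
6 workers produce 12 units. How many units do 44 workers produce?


Direct proportion: y/x = constant
k = 12/6 = 2.0000
y₂ = k × 44 = 12 × 44 / 6 = 528/6
= 88.00

88.00


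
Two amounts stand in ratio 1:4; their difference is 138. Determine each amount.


Let A = 1k, B = 4k.
4k - 1k = 138
3k = 138 → k = 138/3 = 46
A = 1×46 = 46, B = 4×46 = 184
= A = 46, B = 184

A = 46, B = 184


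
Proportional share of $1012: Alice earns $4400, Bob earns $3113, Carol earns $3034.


Total income = 4400 + 3113 + 3034 = $10547
Alice: $1012 × 4400/10547 = $422.19
Bob: $1012 × 3113/10547 = $298.70
Carol: $1012 × 3034/10547 = $291.12
= Alice: $422.19, Bob: $298.70, Carol: $291.12

Alice: $422.19, Bob: $298.70, Carol: $291.12


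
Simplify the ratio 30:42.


GCD(30, 42) = 6
30/6 : 42/6
= 5:7

5:7


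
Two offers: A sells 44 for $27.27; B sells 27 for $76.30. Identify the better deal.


Deal A: $27.27/44 = $0.6198/unit
Deal B: $76.30/27 = $2.8259/unit
A is cheaper per unit
= Deal A

Deal A


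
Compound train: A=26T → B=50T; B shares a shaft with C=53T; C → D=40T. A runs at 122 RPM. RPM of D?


Stage 1: RPM_B = RPM_A × t_A/t_B = 122 × 26/50 = 3172/50 = 63.44
B and C share a shaft → RPM_C = RPM_B
Stage 2: RPM_D = RPM_C × t_C/t_D = RPM_A × (t_A×t_C)/(t_B×t_D)
Overall ratio = (26×53)/(50×40) = 1378/2000
RPM_D = 122 × 1378/2000 = 168116/2000
≈ 84.06 RPM

84.06 RPM


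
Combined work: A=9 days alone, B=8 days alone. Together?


Rate of A = 1/9 per day
Rate of B = 1/8 per day
Combined rate = 1/9 + 1/8 = 17/72 ≈ 0.2361 per day
Days = 1 / combined rate = 72/17
≈ 4.24 days

4.24 days


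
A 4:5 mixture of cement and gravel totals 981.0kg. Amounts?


Total parts = 4 + 5 = 9
cement: 981.0 × 4/9 = 436.0kg
gravel: 981.0 × 5/9 = 545.0kg
= 436.0kg and 545.0kg

436.0kg and 545.0kg


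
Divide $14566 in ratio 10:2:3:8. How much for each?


Total parts = 10 + 2 + 3 + 8 = 23
Part 1: 14566 × 10/23 = 6333.04
Part 2: 14566 × 2/23 = 1266.61
Part 3: 14566 × 3/23 = 1899.91
Part 4: 14566 × 8/23 = 5066.43
= Part 1: $6333.04, Part 2: $1266.61, Part 3: $1899.91, Part 4: $5066.43

Part 1: $6333.04, Part 2: $1266.61, Part 3: $1899.91, Part 4: $5066.43


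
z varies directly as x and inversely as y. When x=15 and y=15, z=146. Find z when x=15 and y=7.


z = k·x/y
Solve for k using the known point: k = z·y/x = 146×15/15 = 2190/15 = 146.0000
Now evaluate at x=15, y=7:
z = k × 15 / 7 = (2190 × 15) / (15 × 7) = 32850/105
≈ 312.8571

312.8571


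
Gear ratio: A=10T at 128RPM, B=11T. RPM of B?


Gear ratio = 10:11 = 10:11
RPM_B = RPM_A × (teeth_A / teeth_B)
= 128 × (10/11)
= 116.4 RPM

116.4 RPM


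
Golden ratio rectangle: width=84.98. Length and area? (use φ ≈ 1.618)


φ = (1 + √5) / 2 ≈ 1.618
Length = width × φ = 84.98 × 1.618 = 137.49764
≈ 137.50
Area = width × length = 84.98 × 137.49764 = 11684.5494472 ≈ 11684.55
= Length: 137.50, Area: 11684.55

Length: 137.50, Area: 11684.55


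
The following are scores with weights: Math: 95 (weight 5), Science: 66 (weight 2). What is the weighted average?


Numerator = 95×5 + 66×2
= 475 + 132
= 607
Total weight = 7
Weighted avg = 607/7
= 86.71

86.71


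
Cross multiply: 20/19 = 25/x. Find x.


Cross multiply: 20 × x = 19 × 25
20x = 475
x = 475 / 20
= 23.75

23.75


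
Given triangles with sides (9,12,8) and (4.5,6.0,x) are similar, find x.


Scale factor = 4.5/9 = 0.5
Missing side = 8 × 0.5
= 4.0

4.0


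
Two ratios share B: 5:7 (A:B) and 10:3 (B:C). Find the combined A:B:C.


Match B: multiply A:B by 10 → 50:70
Multiply B:C by 7 → 70:21
Combined: 50:70:21
GCD = 1
= 50:70:21

50:70:21


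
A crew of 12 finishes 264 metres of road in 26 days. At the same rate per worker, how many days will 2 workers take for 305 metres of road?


Days ∝ work / workers, so d₂ = d₁ × (m₁/m₂) × (w₂/w₁)
Workers factor (inverse): 12/2 = 6.0000
Work factor (direct): 305/264 ≈ 1.1553
d₂ = 26 × 12/2 × 305/264 = (26 × 12 × 305) / (2 × 264) = 95160/528
≈ 180.23 days

180.23 days


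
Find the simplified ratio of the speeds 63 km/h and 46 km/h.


Ratio = 63:46
GCD = 1
Simplified = 63:46
Time ratio (same distance) = 46:63
Speed ratio = 63:46

63:46


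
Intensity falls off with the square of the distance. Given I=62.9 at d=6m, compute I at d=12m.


I₁d₁² = I₂d₂²
I₂ = I₁ × (d₁/d₂)²
= 62.9 × (6/12)²
= 62.9 × 36/144
= 2264.4/144
= 15.7250

15.7250


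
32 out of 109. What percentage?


Percentage = (part / whole) × 100
= (32 / 109) × 100
≈ 29.36%

29.36%


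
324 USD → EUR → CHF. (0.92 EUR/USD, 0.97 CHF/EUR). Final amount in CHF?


Step 1: 324 USD × 0.92 = 298.08 EUR
Step 2: 298.08 EUR × 0.97 = 289.14 CHF
Implied rate USD→CHF = 0.92 × 0.97 = 0.8924
= 289.14 CHF

289.14 CHF


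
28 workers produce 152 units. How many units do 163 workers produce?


Direct proportion: y/x = constant
k = 152/28 ≈ 5.4286
y₂ = k × 163 = 152 × 163 / 28 = 24776/28
≈ 884.86

884.86


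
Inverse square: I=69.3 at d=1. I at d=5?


I₁d₁² = I₂d₂²
I₂ = I₁ × (d₁/d₂)²
= 69.3 × (1/5)²
= 69.3 × 1/25
= 69.3/25
= 2.7720

2.7720


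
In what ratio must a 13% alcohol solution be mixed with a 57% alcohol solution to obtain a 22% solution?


Let x parts of 13% mix with y parts of 57%.
13x + 57y = 22(x + y)
13x + 57y = 22x + 22y
x(13 - 22) = y(22 - 57)
x/y = (57 - 22)/(22 - 13) = 35/9
Simplify: 35:9
= 35:9

35:9


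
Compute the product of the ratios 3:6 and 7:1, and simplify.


Compound ratio = (3×7) : (6×1)
= 21:6
GCD = 3
= 7:2

7:2


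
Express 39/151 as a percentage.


Percentage = (part / whole) × 100
= (39 / 151) × 100
≈ 25.83%

25.83%


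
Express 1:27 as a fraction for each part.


Total parts = 1 + 27 = 28
First part: 1/28 = 1/28
Second part: 27/28 = 27/28
= 1/28 and 27/28

1/28 and 27/28


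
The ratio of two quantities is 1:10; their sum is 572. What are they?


Let A = 1k, B = 10k.
1k + 10k = 572
11k = 572 → k = 572/11 = 52
A = 1×52 = 52, B = 10×52 = 520
= A = 52, B = 520

A = 52, B = 520


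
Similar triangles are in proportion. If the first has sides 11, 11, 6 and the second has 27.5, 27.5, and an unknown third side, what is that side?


Scale factor = 27.5/11 = 2.5
Missing side = 6 × 2.5
= 15.0

15.0


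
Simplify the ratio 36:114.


GCD(36, 114) = 6
36/6 : 114/6
= 6:19

6:19


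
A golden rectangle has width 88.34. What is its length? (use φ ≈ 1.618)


φ = (1 + √5) / 2 ≈ 1.618
Length = width × φ = 88.34 × 1.618 = 142.93412
≈ 142.93

142.93


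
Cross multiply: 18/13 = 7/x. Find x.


Cross multiply: 18 × x = 13 × 7
18x = 91
x = 91 / 18
= 5.06

5.06


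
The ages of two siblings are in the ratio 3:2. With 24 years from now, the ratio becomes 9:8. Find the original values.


Let A = 3k, B = 2k.
(3k + 24) / (2k + 24) = 9/8
Cross-multiply: 8(3k + 24) = 9(2k + 24)
24k + 192 = 18k + 216
24k - 18k = 216 - 192
6k = 24
k = 24/6 = 4
A = 3×4 = 12, B = 2×4 = 8
= A = 12, B = 8

A = 12, B = 8


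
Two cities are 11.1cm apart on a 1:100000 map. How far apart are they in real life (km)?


Real distance = map distance × scale
= 11.1cm × 100000
= 1110000 cm = 11100.0 m
= 11.100 km

11.100 km


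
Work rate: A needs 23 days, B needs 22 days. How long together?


Rate of A = 1/23 per day
Rate of B = 1/22 per day
Combined rate = 1/23 + 1/22 = 45/506 ≈ 0.0889 per day
Days = 1 / combined rate = 506/45
≈ 11.24 days

11.24 days


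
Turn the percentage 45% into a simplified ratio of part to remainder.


45% means 45 parts out of 100; remainder = 55
Part : remainder = 45:55
GCD = 5
= 9:11

9:11


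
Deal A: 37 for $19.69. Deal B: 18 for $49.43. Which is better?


Deal A: $19.69/37 = $0.5322/unit
Deal B: $49.43/18 = $2.7461/unit
A is cheaper per unit
= Deal A

Deal A


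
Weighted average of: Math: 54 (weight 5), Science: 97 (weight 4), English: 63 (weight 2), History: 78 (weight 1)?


Numerator = 54×5 + 97×4 + 63×2 + 78×1
= 270 + 388 + 126 + 78
= 862
Total weight = 12
Weighted avg = 862/12
= 71.83

71.83


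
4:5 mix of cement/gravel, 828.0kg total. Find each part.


Total parts = 4 + 5 = 9
cement: 828.0 × 4/9 = 368.0kg
gravel: 828.0 × 5/9 = 460.0kg
= 368.0kg and 460.0kg

368.0kg and 460.0kg


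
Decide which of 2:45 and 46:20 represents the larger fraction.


2/45 = 0.0444
46/20 = 2.3000
0.0444 < 2.3000, so 2:45 is less
= 46:20

46:20


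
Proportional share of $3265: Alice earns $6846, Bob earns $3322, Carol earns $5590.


Total income = 6846 + 3322 + 5590 = $15758
Alice: $3265 × 6846/15758 = $1418.47
Bob: $3265 × 3322/15758 = $688.31
Carol: $3265 × 5590/15758 = $1158.23
= Alice: $1418.47, Bob: $688.31, Carol: $1158.23

Alice: $1418.47, Bob: $688.31, Carol: $1158.23


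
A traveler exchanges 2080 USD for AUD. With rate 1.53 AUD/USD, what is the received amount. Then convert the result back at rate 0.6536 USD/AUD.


Amount × rate = 2080 × 1.53 = 3182.40 AUD
Round-trip: 3182.40 × 0.6536 = 2080.02 USD
= 3182.40 AUD, then 2080.02 USD

3182.40 AUD, then 2080.02 USD


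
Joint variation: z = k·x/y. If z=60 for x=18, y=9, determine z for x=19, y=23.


z = k·x/y
Solve for k using the known point: k = z·y/x = 60×9/18 = 540/18 = 30.0000
Now evaluate at x=19, y=23:
z = k × 19 / 23 = (540 × 19) / (18 × 23) = 10260/414
≈ 24.7826

24.7826


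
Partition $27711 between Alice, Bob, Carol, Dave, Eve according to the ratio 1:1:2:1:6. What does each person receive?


Total parts = 1 + 1 + 2 + 1 + 6 = 11
Alice: 27711 × 1/11 = 2519.18
Bob: 27711 × 1/11 = 2519.18
Carol: 27711 × 2/11 = 5038.36
Dave: 27711 × 1/11 = 2519.18
Eve: 27711 × 6/11 = 15115.09
= Alice: $2519.18, Bob: $2519.18, Carol: $5038.36, Dave: $2519.18, Eve: $15115.09

Alice: $2519.18, Bob: $2519.18, Carol: $5038.36, Dave: $2519.18, Eve: $15115.09


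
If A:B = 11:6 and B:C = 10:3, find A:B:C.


Match B: multiply A:B by 10 → 110:60
Multiply B:C by 6 → 60:18
Combined: 110:60:18
GCD = 2
= 55:30:9

55:30:9


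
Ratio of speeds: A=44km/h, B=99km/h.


Ratio = 44:99
GCD = 11
Simplified = 4:9
Time ratio (same distance) = 9:4
Speed ratio = 4:9

4:9


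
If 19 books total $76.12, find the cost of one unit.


Unit rate = total / quantity
= 76.12 / 19
= $4.01 per unit

$4.01 per unit


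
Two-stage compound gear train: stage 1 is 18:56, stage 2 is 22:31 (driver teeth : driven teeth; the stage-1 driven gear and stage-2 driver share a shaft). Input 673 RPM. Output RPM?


Stage 1: RPM_B = RPM_A × t_A/t_B = 673 × 18/56 = 12114/56 ≈ 216.32
B and C share a shaft → RPM_C = RPM_B
Stage 2: RPM_D = RPM_C × t_C/t_D = RPM_A × (t_A×t_C)/(t_B×t_D)
Overall ratio = (18×22)/(56×31) = 396/1736
RPM_D = 673 × 396/1736 = 266508/1736
≈ 153.52 RPM

153.52 RPM


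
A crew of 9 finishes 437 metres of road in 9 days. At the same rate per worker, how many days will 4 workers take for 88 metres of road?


Days ∝ work / workers, so d₂ = d₁ × (m₁/m₂) × (w₂/w₁)
Workers factor (inverse): 9/4 = 2.2500
Work factor (direct): 88/437 ≈ 0.2014
d₂ = 9 × 9/4 × 88/437 = (9 × 9 × 88) / (4 × 437) = 7128/1748
≈ 4.08 days

4.08 days


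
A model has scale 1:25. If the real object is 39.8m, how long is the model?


Model size = real / scale
= 39.8 / 25
= 1.5920 m

1.5920 m


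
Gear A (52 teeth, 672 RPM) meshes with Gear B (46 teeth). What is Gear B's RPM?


Gear ratio = 52:46 = 26:23
RPM_B = RPM_A × (teeth_A / teeth_B)
= 672 × (52/46)
= 759.7 RPM

759.7 RPM


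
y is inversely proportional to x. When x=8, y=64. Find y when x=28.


Inverse proportion: x × y = constant
k = 8 × 64 = 512
y₂ = k / 28 = 512 / 28
= 18.29

18.29


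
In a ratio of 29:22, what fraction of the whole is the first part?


Total parts = 29 + 22 = 51
First part: 29/51 = 29/51
= 29/51

29/51


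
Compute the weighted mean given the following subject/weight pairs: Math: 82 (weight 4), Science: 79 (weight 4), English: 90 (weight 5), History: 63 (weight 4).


Numerator = 82×4 + 79×4 + 90×5 + 63×4
= 328 + 316 + 450 + 252
= 1346
Total weight = 17
Weighted avg = 1346/17
= 79.18

79.18


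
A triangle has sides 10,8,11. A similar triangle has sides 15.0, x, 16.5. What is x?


Scale factor = 15.0/10 = 1.5
Missing side = 8 × 1.5
= 12.0

12.0


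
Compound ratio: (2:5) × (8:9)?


Compound ratio = (2×8) : (5×9)
= 16:45
GCD = 1
= 16:45

16:45


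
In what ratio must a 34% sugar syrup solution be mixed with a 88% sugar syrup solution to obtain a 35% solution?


Let x parts of 34% mix with y parts of 88%.
34x + 88y = 35(x + y)
34x + 88y = 35x + 35y
x(34 - 35) = y(35 - 88)
x/y = (88 - 35)/(35 - 34) = 53/1
Simplify: 53:1
= 53:1

53:1


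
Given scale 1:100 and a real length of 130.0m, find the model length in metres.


Model size = real / scale
= 130.0 / 100
= 1.3000 m

1.3000 m


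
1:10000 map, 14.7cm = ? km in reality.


Real distance = map distance × scale
= 14.7cm × 10000
= 147000 cm = 1470.0 m
= 1.470 km

1.470 km


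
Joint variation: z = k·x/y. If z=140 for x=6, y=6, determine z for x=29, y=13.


z = k·x/y
Solve for k using the known point: k = z·y/x = 140×6/6 = 840/6 = 140.0000
Now evaluate at x=29, y=13:
z = k × 29 / 13 = (840 × 29) / (6 × 13) = 24360/78
≈ 312.3077

312.3077


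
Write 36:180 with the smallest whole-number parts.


GCD(36, 180) = 36
36/36 : 180/36
= 1:5

1:5


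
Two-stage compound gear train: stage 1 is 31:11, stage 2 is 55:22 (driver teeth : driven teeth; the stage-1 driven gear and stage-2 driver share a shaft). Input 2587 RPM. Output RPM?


Stage 1: RPM_B = RPM_A × t_A/t_B = 2587 × 31/11 = 80197/11 ≈ 7290.64
B and C share a shaft → RPM_C = RPM_B
Stage 2: RPM_D = RPM_C × t_C/t_D = RPM_A × (t_A×t_C)/(t_B×t_D)
Overall ratio = (31×55)/(11×22) = 1705/242
RPM_D = 2587 × 1705/242 = 4410835/242
≈ 18226.59 RPM

18226.59 RPM


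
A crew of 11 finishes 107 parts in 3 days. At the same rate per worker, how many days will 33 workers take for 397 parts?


Days ∝ work / workers, so d₂ = d₁ × (m₁/m₂) × (w₂/w₁)
Workers factor (inverse): 11/33 ≈ 0.3333
Work factor (direct): 397/107 ≈ 3.7103
d₂ = 3 × 11/33 × 397/107 = (3 × 11 × 397) / (33 × 107) = 13101/3531
≈ 3.71 days

3.71 days


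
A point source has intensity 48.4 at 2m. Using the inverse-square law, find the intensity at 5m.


I₁d₁² = I₂d₂²
I₂ = I₁ × (d₁/d₂)²
= 48.4 × (2/5)²
= 48.4 × 4/25
= 193.6/25
= 7.7440

7.7440


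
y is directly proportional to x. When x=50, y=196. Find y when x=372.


Direct proportion: y/x = constant
k = 196/50 = 3.9200
y₂ = k × 372 = 196 × 372 / 50 = 72912/50
= 1458.24

1458.24


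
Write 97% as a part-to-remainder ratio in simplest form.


97% means 97 parts out of 100; remainder = 3
Part : remainder = 97:3
GCD = 1
= 97:3

97:3


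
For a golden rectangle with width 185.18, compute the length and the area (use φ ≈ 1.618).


φ = (1 + √5) / 2 ≈ 1.618
Length = width × φ = 185.18 × 1.618 = 299.62124
≈ 299.62
Area = width × length = 185.18 × 299.62124 = 55483.8612232 ≈ 55483.86
= Length: 299.62, Area: 55483.86

Length: 299.62, Area: 55483.86
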